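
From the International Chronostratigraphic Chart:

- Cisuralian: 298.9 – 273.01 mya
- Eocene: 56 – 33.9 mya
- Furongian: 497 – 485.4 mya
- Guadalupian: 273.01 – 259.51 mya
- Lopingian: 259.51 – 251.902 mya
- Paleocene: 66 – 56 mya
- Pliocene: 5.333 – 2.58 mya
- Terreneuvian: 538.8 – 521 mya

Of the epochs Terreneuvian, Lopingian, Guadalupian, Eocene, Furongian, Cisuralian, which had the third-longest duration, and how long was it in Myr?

Durations: Terreneuvian 17.8; Lopingian 7.608; Guadalupian 13.5; Eocene 22.1; Furongian 11.6; Cisuralian 25.89 Myr.
Sorted longest-first: Cisuralian (25.89), Eocene (22.1), Terreneuvian (17.8), Guadalupian (13.5), Furongian (11.6), Lopingian (7.608).
The third longest is Terreneuvian at 17.8 Myr.

Terreneuvian, 17.8 million years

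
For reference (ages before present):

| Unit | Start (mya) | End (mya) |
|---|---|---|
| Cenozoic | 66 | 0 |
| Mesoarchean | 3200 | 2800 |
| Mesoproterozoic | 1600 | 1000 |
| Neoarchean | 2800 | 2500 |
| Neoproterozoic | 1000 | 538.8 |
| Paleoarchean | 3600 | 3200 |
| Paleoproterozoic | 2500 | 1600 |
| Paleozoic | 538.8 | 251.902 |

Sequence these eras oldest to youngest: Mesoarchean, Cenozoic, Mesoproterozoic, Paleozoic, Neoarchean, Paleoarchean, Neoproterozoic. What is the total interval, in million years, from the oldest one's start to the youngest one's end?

Paleoarchean → Mesoarchean → Neoarchean → Mesoproterozoic → Neoproterozoic → Paleozoic → Cenozoic; total span 3600 Myr

From the excerpt: Mesoarchean 3200–2800; Cenozoic 66–0; Mesoproterozoic 1600–1000; Paleozoic 538.8–251.902; Neoarchean 2800–2500; Paleoarchean 3600–3200; Neoproterozoic 1000–538.8 (Ma).
Larger Ma is earlier, so the oldest is Paleoarchean and the youngest is Cenozoic; oldest to youngest: Paleoarchean, Mesoarchean, Neoarchean, Mesoproterozoic, Neoproterozoic, Paleozoic, Cenozoic.
Oldest start 3600 minus youngest end 0 gives 3600 Myr overall.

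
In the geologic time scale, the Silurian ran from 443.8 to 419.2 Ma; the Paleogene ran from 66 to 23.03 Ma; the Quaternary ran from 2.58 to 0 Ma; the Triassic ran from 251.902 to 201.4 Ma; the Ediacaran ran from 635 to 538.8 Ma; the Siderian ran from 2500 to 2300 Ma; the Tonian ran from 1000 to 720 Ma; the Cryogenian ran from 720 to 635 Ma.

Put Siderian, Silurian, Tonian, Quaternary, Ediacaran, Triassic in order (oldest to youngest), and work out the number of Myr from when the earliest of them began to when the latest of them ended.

From the excerpt: Siderian 2500–2300; Silurian 443.8–419.2; Tonian 1000–720; Quaternary 2.58–0; Ediacaran 635–538.8; Triassic 251.902–201.4 (Ma).
Larger Ma is earlier, so the oldest is Siderian and the youngest is Quaternary; oldest to youngest: Siderian, Tonian, Ediacaran, Silurian, Triassic, Quaternary.
Oldest start 2500 minus youngest end 0 gives 2500 Myr overall.

Siderian → Tonian → Ediacaran → Silurian → Triassic → Quaternary; total span 2500 Myr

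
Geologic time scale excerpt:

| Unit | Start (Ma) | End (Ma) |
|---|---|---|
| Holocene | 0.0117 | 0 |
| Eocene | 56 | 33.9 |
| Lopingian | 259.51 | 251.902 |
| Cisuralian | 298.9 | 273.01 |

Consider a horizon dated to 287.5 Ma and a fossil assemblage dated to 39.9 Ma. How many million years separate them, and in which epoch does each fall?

Elapsed time: 287.5 − 39.9 = 247.6 Myr.
287.5 Ma lies within 298.9–273.01 Ma: Cisuralian.
39.9 Ma lies within 56–33.9 Ma: Eocene.

247.6 million years apart; the first in the Cisuralian, the second in the Eocene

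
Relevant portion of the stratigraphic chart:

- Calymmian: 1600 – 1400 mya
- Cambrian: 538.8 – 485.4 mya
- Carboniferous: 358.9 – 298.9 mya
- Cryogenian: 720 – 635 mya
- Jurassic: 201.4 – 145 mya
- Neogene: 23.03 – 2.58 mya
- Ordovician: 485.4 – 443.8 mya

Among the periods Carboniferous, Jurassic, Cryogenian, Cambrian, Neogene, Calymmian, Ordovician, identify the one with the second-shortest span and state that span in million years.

Start − end for each: Carboniferous 358.9 − 298.9 = 60; Jurassic 201.4 − 145 = 56.4; Cryogenian 720 − 635 = 85; Cambrian 538.8 − 485.4 = 53.4; Neogene 23.03 − 2.58 = 20.45; Calymmian 1600 − 1400 = 200; Ordovician 485.4 − 443.8 = 41.6.
Ranking these from shortest: Neogene < Ordovician < Cambrian < Jurassic < Carboniferous < Cryogenian < Calymmian.
Position 2 in that ranking is Ordovician, which lasted 41.6 Myr.

Ordovician, 41.6 million years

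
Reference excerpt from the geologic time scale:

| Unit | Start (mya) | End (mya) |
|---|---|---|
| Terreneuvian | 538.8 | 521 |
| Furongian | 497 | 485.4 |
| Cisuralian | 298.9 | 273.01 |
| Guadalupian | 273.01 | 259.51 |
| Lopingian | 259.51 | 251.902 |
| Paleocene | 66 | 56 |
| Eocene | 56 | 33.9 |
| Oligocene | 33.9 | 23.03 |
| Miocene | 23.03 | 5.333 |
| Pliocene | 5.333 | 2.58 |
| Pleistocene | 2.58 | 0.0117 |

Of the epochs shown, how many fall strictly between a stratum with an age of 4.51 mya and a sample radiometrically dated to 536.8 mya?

8

The older date is 536.8 Ma and the younger is 4.51 Ma.
Epochs with start < 536.8 and end > 4.51 Ma: Furongian (497–485.4), Cisuralian (298.9–273.01), Guadalupian (273.01–259.51), Lopingian (259.51–251.902), Paleocene (66–56), Eocene (56–33.9), Oligocene (33.9–23.03), Miocene (23.03–5.333).
That is 8 complete epochs.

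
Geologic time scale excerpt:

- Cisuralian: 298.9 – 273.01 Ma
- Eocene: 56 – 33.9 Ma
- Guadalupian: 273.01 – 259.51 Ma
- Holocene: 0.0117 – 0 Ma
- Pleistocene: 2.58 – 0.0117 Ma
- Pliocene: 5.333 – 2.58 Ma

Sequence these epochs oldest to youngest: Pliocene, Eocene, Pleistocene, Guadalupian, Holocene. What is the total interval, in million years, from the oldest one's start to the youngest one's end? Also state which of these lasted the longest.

Guadalupian, Eocene, Pliocene, Pleistocene, Holocene; total span 273.01 Myr; longest is Eocene

From the excerpt: Pliocene 5.333–2.58; Eocene 56–33.9; Pleistocene 2.58–0.0117; Guadalupian 273.01–259.51; Holocene 0.0117–0 (Ma).
Larger Ma is earlier, so the oldest is Guadalupian and the youngest is Holocene; oldest to youngest: Guadalupian, Eocene, Pliocene, Pleistocene, Holocene.
Oldest start 273.01 minus youngest end 0 gives 273.01 Myr overall.
Individual lengths (start − end): Guadalupian 13.5; Pleistocene 2.5683; Holocene 0.0117; Pliocene 2.753; Eocene 22.1. The largest is Eocene at 22.1 Myr.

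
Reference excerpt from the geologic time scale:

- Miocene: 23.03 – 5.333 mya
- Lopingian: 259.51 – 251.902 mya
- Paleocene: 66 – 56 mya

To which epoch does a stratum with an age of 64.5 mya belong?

Paleocene

64.5 Ma lies between 66 and 56 Ma, so it falls in the Paleocene.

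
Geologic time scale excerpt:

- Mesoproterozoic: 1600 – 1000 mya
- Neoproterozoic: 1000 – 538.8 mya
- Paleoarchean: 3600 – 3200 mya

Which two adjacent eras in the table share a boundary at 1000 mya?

Mesoproterozoic and Neoproterozoic

The Mesoproterozoic ends at 1000 mya and the Neoproterozoic begins at 1000 mya, so they share that boundary.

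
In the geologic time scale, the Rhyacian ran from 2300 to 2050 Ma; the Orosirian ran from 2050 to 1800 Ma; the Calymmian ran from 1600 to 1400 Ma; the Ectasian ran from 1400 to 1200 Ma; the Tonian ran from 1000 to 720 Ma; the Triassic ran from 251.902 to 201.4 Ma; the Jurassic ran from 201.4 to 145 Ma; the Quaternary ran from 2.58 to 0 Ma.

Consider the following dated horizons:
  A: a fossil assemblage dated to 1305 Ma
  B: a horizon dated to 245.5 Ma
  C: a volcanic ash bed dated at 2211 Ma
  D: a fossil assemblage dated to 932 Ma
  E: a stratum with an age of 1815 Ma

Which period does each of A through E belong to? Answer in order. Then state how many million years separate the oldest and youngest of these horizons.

A: 1305 Ma lies in 1400–1200 Ma, so Ectasian.
B: 245.5 Ma lies in 251.902–201.4 Ma, so Triassic.
C: 2211 Ma lies in 2300–2050 Ma, so Rhyacian.
D: 932 Ma lies in 1000–720 Ma, so Tonian.
E: 1815 Ma lies in 2050–1800 Ma, so Orosirian.
Oldest = 2211 Ma, youngest = 245.5 Ma → span 1965.5 Myr.

A — Ectasian; B — Triassic; C — Rhyacian; D — Tonian; E — Orosirian; span 1965.5 million years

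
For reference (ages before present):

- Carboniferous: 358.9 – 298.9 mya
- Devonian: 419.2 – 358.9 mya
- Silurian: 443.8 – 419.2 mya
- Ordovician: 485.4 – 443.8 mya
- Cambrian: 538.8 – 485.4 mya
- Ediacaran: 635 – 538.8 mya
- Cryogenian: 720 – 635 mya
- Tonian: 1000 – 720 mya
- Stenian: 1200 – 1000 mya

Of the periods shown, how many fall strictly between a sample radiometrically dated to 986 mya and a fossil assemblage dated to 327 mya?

986 Ma sits inside the Tonian (1000–720) and 327 Ma inside the Carboniferous (358.9–298.9); neither of those is wholly between the two dates.
The listed periods lying completely between them are Cryogenian, Ediacaran, Cambrian, Ordovician, Silurian, Devonian — 6 in all.

6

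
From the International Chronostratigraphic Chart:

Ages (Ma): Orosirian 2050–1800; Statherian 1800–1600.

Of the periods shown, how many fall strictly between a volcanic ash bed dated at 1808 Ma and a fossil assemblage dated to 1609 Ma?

0

The older date is 1808 Ma and the younger is 1609 Ma.
No period both begins after 1808 Ma and ends before 1609 Ma, so the count is 0.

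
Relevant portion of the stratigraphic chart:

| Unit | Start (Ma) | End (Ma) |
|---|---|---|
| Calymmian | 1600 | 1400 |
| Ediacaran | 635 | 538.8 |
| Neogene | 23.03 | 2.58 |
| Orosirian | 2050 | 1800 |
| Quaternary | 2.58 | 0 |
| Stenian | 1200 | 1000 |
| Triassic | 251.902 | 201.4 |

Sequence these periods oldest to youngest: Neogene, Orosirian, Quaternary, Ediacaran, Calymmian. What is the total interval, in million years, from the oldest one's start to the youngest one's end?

Orosirian, Calymmian, Ediacaran, Neogene, Quaternary; total span 2050 Myr

From the excerpt: Neogene 23.03–2.58; Orosirian 2050–1800; Quaternary 2.58–0; Ediacaran 635–538.8; Calymmian 1600–1400 (Ma).
Larger Ma is earlier, so the oldest is Orosirian and the youngest is Quaternary; oldest to youngest: Orosirian, Calymmian, Ediacaran, Neogene, Quaternary.
Oldest start 2050 minus youngest end 0 gives 2050 Myr overall.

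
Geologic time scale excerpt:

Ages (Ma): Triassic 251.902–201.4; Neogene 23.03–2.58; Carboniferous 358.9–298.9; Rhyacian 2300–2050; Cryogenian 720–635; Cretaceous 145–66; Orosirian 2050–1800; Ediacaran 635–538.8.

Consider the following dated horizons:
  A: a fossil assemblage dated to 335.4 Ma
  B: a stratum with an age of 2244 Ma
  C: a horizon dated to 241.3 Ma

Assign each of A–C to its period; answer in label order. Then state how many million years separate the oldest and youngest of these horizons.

A — Carboniferous; B — Rhyacian; C — Triassic; span 2002.7 million years

A: 335.4 Ma lies in 358.9–298.9 Ma, so Carboniferous.
B: 2244 Ma lies in 2300–2050 Ma, so Rhyacian.
C: 241.3 Ma lies in 251.902–201.4 Ma, so Triassic.
Oldest = 2244 Ma, youngest = 241.3 Ma → span 2002.7 Myr.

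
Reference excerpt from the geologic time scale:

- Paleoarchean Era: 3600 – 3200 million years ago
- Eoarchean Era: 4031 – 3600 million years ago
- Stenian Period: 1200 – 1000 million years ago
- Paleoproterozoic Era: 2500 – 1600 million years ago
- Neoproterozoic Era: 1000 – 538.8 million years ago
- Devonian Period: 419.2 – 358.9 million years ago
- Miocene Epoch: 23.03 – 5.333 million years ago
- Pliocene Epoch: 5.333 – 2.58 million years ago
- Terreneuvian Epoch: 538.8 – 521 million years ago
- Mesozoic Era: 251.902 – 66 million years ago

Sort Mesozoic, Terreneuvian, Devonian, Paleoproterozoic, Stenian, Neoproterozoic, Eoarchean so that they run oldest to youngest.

Read off each span (Ma): Mesozoic 251.902–66; Terreneuvian 538.8–521; Devonian 419.2–358.9; Paleoproterozoic 2500–1600; Stenian 1200–1000; Neoproterozoic 1000–538.8; Eoarchean 4031–3600.
Larger Ma is older, so oldest→youngest is Eoarchean, Paleoproterozoic, Stenian, Neoproterozoic, Terreneuvian, Devonian, Mesozoic.

Eoarchean, Paleoproterozoic, Stenian, Neoproterozoic, Terreneuvian, Devonian, Mesozoic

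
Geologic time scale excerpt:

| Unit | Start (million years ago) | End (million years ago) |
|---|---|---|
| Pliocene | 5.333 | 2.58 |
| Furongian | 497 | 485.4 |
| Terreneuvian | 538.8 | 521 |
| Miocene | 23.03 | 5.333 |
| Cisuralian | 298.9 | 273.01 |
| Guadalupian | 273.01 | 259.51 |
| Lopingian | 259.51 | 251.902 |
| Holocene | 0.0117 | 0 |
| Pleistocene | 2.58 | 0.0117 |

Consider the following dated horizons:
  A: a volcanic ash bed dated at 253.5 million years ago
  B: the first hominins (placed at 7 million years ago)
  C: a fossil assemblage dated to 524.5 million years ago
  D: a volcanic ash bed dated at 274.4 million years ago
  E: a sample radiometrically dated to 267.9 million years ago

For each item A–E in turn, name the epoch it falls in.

A — Lopingian; B — Miocene; C — Terreneuvian; D — Cisuralian; E — Guadalupian

Match each age against the start–end ranges in the excerpt: A = 253.5 Ma → Lopingian (259.51–251.902); B = 7 Ma → Miocene (23.03–5.333); C = 524.5 Ma → Terreneuvian (538.8–521); D = 274.4 Ma → Cisuralian (298.9–273.01); E = 267.9 Ma → Guadalupian (273.01–259.51).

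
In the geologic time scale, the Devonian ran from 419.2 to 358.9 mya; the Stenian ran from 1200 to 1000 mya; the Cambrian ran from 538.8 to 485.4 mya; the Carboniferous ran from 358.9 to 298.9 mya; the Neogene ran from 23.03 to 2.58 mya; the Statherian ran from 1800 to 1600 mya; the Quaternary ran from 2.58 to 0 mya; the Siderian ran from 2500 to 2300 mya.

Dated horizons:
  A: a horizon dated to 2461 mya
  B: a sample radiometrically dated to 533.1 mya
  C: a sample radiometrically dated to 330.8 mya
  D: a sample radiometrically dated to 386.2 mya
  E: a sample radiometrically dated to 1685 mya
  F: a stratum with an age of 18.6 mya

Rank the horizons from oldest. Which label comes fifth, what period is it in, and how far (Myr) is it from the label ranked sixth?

Sorted oldest-first by Ma: A (2461), E (1685), B (533.1), D (386.2), C (330.8), F (18.6).
The fifth oldest is C at 330.8 Ma, which lies in 358.9–298.9 Ma: the Carboniferous.
The sixth oldest is F at 18.6 Ma; separation = |330.8 − 18.6| = 312.2 Myr.

C, in the Carboniferous; 312.2 million years to F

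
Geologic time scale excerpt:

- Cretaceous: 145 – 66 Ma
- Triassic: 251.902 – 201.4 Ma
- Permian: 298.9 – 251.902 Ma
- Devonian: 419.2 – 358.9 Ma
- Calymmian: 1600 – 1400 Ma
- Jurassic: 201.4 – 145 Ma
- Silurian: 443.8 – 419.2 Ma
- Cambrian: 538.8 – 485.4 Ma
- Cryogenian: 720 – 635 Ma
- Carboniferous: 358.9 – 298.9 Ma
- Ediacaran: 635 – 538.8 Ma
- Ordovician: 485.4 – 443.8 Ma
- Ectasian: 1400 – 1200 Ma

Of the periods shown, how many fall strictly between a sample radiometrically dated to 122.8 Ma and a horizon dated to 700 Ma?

9

700 Ma sits inside the Cryogenian (720–635) and 122.8 Ma inside the Cretaceous (145–66); neither of those is wholly between the two dates.
The listed periods lying completely between them are Ediacaran, Cambrian, Ordovician, Silurian, Devonian, Carboniferous, Permian, Triassic, Jurassic — 9 in all.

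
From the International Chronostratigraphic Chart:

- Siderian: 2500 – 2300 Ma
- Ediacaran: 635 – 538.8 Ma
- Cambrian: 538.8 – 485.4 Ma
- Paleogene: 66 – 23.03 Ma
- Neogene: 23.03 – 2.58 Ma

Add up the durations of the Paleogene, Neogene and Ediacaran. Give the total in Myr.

159.62 million years

Each duration: Paleogene = 42.97; Neogene = 20.45; Ediacaran = 96.2.
Sum: 42.97 + 20.45 + 96.2 = 159.62 Myr.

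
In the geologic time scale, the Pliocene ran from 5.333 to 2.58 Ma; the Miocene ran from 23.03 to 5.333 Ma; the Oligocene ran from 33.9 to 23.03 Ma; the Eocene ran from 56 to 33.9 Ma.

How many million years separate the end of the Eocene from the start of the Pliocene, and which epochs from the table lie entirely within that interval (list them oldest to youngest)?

End of Eocene = 33.9 Ma; start of Pliocene = 5.333 Ma.
Gap = 33.9 − 5.333 = 28.567 Myr.
Epochs wholly inside 33.9–5.333 Ma: Oligocene (33.9–23.03), Miocene (23.03–5.333).

28.567 million years; Oligocene, Miocene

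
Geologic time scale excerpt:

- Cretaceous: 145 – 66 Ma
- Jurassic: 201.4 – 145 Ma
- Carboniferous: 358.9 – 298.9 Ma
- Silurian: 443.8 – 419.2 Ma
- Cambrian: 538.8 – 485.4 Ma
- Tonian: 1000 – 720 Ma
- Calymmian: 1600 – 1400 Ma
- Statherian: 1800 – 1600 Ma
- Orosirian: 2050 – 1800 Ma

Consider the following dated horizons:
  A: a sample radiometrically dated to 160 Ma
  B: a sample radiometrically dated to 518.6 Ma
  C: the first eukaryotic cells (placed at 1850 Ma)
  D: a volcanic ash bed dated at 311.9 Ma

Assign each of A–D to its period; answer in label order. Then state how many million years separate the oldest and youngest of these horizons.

A: 160 Ma lies in 201.4–145 Ma, so Jurassic.
B: 518.6 Ma lies in 538.8–485.4 Ma, so Cambrian.
C: 1850 Ma lies in 2050–1800 Ma, so Orosirian.
D: 311.9 Ma lies in 358.9–298.9 Ma, so Carboniferous.
Oldest = 1850 Ma, youngest = 160 Ma → span 1690 Myr.

A — Jurassic; B — Cambrian; C — Orosirian; D — Carboniferous; span 1690 million years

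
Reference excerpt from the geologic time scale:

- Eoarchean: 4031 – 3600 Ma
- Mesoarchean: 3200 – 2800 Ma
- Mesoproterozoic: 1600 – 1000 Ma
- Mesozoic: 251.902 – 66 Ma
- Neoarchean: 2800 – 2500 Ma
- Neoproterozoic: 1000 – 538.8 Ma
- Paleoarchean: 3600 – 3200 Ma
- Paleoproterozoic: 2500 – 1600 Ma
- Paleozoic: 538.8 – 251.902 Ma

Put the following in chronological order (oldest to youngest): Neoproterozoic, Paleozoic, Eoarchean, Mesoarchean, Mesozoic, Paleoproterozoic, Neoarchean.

Eoarchean, Mesoarchean, Neoarchean, Paleoproterozoic, Neoproterozoic, Paleozoic, Mesozoic

The oldest of these is Eoarchean (starts 4031 Ma) and the youngest is Mesozoic (ends 66 Ma).
In between, by decreasing start age: Mesoarchean (3200), Neoarchean (2800), Paleoproterozoic (2500), Neoproterozoic (1000), Paleozoic (538.8).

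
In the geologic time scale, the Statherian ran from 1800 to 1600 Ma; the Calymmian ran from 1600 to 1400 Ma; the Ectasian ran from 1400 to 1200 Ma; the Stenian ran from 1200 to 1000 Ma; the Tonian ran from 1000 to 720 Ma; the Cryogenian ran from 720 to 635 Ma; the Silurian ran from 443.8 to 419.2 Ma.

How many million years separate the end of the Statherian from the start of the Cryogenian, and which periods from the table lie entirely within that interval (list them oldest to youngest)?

880 million years; Calymmian, Ectasian, Stenian, Tonian

The Statherian closes at 1600 Ma and the Cryogenian opens at 720 Ma, so the interval is 1600 − 720 = 880 Myr.
A period fits inside if it starts at or after 1600 Ma and ends at or before 720 Ma; oldest first that gives Calymmian, Ectasian, Stenian, Tonian.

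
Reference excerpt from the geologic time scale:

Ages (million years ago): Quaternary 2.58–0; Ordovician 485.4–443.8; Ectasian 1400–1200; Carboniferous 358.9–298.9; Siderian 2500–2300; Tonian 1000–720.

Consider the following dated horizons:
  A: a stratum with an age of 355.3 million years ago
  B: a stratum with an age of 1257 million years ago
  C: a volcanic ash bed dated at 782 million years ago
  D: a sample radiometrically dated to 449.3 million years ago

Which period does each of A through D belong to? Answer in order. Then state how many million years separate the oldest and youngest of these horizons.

A — Carboniferous; B — Ectasian; C — Tonian; D — Ordovician; span 901.7 million years

A: 355.3 Ma lies in 358.9–298.9 Ma, so Carboniferous.
B: 1257 Ma lies in 1400–1200 Ma, so Ectasian.
C: 782 Ma lies in 1000–720 Ma, so Tonian.
D: 449.3 Ma lies in 485.4–443.8 Ma, so Ordovician.
Oldest = 1257 Ma, youngest = 355.3 Ma → span 901.7 Myr.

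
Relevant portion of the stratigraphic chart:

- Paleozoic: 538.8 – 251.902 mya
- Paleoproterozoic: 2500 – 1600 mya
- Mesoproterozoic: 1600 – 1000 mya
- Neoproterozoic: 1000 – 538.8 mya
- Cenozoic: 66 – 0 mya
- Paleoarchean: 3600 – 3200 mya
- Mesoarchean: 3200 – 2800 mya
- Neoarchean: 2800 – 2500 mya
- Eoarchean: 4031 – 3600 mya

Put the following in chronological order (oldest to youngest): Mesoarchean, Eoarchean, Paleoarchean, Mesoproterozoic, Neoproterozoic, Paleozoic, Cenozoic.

Eoarchean → Paleoarchean → Mesoarchean → Mesoproterozoic → Neoproterozoic → Paleozoic → Cenozoic

Sorting by start age (descending Ma, since larger Ma = older): Eoarchean start 4031, Paleoarchean start 3600, Mesoarchean start 3200, Mesoproterozoic start 1600, Neoproterozoic start 1000, Paleozoic start 538.8, Cenozoic start 66.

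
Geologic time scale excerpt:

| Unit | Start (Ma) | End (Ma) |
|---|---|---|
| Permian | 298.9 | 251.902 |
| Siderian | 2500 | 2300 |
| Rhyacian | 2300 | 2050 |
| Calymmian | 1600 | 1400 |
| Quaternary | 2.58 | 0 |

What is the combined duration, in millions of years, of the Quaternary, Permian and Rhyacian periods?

299.578 million years

Duration is start − end for each: (2.58 − 0) + (298.9 − 251.902) + (2300 − 2050).
That is 2.58 + 46.998 + 250, which totals 299.578 million years.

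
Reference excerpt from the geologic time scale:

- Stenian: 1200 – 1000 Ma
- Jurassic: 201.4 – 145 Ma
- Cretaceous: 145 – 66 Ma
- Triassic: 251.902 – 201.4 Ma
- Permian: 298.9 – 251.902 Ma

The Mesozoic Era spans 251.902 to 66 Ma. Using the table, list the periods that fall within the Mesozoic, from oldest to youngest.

Triassic, Jurassic, Cretaceous

Periods with both bounds inside 251.902–66 Ma: Triassic (251.902–201.4), Jurassic (201.4–145), Cretaceous (145–66).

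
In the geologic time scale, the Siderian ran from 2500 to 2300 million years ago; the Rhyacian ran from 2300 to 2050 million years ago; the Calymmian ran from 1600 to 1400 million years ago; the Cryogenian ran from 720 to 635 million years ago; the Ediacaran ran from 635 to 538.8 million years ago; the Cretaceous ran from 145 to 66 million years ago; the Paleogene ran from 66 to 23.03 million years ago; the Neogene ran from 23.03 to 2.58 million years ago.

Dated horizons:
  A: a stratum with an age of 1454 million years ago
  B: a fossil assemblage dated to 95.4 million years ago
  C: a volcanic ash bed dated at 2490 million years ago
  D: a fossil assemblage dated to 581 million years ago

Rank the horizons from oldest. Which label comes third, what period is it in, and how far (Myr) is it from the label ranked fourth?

Sorted oldest-first by Ma: C (2490), A (1454), D (581), B (95.4).
The third oldest is D at 581 Ma, which lies in 635–538.8 Ma: the Ediacaran.
The fourth oldest is B at 95.4 Ma; separation = |581 − 95.4| = 485.6 Myr.

D, in the Ediacaran; 485.6 million years to B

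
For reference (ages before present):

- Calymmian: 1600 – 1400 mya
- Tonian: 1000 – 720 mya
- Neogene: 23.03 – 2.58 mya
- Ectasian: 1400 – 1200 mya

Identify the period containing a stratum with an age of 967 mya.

967 Ma lies between 1000 and 720 Ma, so it falls in the Tonian.

Tonian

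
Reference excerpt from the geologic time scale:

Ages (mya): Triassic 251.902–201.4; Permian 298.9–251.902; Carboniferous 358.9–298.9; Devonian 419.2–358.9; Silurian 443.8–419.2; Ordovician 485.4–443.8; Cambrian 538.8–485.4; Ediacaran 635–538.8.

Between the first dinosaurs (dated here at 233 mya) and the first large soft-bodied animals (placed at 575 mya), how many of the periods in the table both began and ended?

6

The older date is 575 Ma and the younger is 233 Ma.
Periods with start < 575 and end > 233 Ma: Cambrian (538.8–485.4), Ordovician (485.4–443.8), Silurian (443.8–419.2), Devonian (419.2–358.9), Carboniferous (358.9–298.9), Permian (298.9–251.902).
That is 6 complete periods.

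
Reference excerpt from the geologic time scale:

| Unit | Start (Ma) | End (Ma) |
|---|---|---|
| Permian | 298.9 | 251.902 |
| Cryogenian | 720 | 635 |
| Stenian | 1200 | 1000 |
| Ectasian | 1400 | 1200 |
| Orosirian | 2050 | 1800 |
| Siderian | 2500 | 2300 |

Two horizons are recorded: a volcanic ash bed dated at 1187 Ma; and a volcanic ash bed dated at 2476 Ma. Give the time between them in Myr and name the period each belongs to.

Elapsed time: 2476 − 1187 = 1289 Myr.
1187 Ma lies within 1200–1000 Ma: Stenian.
2476 Ma lies within 2500–2300 Ma: Siderian.

1289 million years apart; the first in the Stenian, the second in the Siderian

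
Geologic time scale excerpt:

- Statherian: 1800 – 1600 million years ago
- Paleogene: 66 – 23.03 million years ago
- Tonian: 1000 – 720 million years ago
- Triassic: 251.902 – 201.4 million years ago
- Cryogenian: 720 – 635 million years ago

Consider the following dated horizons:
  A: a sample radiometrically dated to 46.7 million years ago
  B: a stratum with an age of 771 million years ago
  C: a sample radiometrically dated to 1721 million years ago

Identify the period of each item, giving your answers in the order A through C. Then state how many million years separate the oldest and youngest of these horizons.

Match each age against the start–end ranges in the excerpt: A = 46.7 Ma → Paleogene (66–23.03); B = 771 Ma → Tonian (1000–720); C = 1721 Ma → Statherian (1800–1600).
The largest age is 1721 Ma and the smallest is 46.7 Ma; their difference is 1674.3 Myr.

A — Paleogene; B — Tonian; C — Statherian; span 1674.3 million years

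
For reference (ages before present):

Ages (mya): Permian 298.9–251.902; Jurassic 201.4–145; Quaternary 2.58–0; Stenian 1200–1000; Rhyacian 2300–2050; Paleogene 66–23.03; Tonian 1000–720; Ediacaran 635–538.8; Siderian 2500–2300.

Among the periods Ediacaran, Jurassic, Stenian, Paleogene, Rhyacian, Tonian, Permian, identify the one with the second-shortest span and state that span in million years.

Durations: Ediacaran 96.2; Jurassic 56.4; Stenian 200; Paleogene 42.97; Rhyacian 250; Tonian 280; Permian 46.998 Myr.
Sorted shortest-first: Paleogene (42.97), Permian (46.998), Jurassic (56.4), Ediacaran (96.2), Stenian (200), Rhyacian (250), Tonian (280).
The second shortest is Permian at 46.998 Myr.

Permian, 46.998 million years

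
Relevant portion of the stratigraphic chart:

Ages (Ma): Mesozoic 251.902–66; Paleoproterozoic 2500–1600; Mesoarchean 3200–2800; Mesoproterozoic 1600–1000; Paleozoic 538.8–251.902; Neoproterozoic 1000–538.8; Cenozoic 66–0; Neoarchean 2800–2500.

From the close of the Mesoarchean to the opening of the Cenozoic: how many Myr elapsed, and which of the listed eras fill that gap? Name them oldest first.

The Mesoarchean closes at 2800 Ma and the Cenozoic opens at 66 Ma, so the interval is 2800 − 66 = 2734 Myr.
An era fits inside if it starts at or after 2800 Ma and ends at or before 66 Ma; oldest first that gives Neoarchean, Paleoproterozoic, Mesoproterozoic, Neoproterozoic, Paleozoic, Mesozoic.

2734 million years; Neoarchean, Paleoproterozoic, Mesoproterozoic, Neoproterozoic, Paleozoic, Mesozoic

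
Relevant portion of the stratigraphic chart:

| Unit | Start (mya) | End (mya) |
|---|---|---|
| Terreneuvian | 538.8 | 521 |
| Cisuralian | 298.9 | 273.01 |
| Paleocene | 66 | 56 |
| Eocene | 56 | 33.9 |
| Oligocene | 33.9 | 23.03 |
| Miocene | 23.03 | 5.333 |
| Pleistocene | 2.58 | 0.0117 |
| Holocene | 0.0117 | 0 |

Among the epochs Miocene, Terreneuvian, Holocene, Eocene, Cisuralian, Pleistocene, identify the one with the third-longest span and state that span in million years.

Terreneuvian, 17.8 million years

Start − end for each: Miocene 23.03 − 5.333 = 17.697; Terreneuvian 538.8 − 521 = 17.8; Holocene 0.0117 − 0 = 0.0117; Eocene 56 − 33.9 = 22.1; Cisuralian 298.9 − 273.01 = 25.89; Pleistocene 2.58 − 0.0117 = 2.5683.
Ranking these from longest: Cisuralian > Eocene > Terreneuvian > Miocene > Pleistocene > Holocene.
Position 3 in that ranking is Terreneuvian, which lasted 17.8 Myr.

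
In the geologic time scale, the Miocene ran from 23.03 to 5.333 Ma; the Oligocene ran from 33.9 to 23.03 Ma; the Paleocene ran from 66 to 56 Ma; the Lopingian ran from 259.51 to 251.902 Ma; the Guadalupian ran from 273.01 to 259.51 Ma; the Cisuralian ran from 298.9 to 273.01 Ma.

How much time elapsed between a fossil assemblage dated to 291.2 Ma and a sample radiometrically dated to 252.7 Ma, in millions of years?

291.2 − 252.7 = 38.5 million years.

38.5 million years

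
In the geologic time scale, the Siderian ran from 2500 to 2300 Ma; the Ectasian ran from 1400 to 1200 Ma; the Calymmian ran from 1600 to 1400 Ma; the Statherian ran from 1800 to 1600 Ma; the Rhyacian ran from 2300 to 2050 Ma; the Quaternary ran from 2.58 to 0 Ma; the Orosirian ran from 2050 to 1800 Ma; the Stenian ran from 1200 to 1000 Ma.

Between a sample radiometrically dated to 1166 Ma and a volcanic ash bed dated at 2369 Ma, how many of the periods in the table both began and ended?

2369 Ma sits inside the Siderian (2500–2300) and 1166 Ma inside the Stenian (1200–1000); neither of those is wholly between the two dates.
The listed periods lying completely between them are Rhyacian, Orosirian, Statherian, Calymmian, Ectasian — 5 in all.

5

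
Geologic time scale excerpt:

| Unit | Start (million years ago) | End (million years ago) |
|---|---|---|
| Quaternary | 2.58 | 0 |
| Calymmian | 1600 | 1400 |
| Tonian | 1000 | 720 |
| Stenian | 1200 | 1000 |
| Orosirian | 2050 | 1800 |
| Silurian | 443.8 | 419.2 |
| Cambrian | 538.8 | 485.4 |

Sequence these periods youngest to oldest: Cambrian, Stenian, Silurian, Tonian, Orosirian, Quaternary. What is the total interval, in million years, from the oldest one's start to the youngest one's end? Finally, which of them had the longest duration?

Start ages (Ma): Orosirian 2050, Stenian 1200, Tonian 1000, Cambrian 538.8, Silurian 443.8, Quaternary 2.58.
Ordered youngest to oldest: Quaternary, Silurian, Cambrian, Tonian, Stenian, Orosirian.
Span = 2050 − 0 = 2050 Myr.
Durations: Cambrian 53.4, Orosirian 250, Silurian 24.6, Quaternary 2.58, Tonian 280, Stenian 200 → longest is Tonian (280 Myr).

Quaternary, Silurian, Cambrian, Tonian, Stenian, Orosirian; total span 2050 Myr; longest is Tonian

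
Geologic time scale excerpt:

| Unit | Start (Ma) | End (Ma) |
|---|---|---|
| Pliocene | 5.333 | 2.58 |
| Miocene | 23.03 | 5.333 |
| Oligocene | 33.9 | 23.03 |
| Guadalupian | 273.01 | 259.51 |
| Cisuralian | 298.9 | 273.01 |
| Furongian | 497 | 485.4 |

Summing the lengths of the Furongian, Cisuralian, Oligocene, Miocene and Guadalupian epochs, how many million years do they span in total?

Each duration: Furongian = 11.6; Cisuralian = 25.89; Oligocene = 10.87; Miocene = 17.697; Guadalupian = 13.5.
Sum: 11.6 + 25.89 + 10.87 + 17.697 + 13.5 = 79.557 Myr.

79.557 million years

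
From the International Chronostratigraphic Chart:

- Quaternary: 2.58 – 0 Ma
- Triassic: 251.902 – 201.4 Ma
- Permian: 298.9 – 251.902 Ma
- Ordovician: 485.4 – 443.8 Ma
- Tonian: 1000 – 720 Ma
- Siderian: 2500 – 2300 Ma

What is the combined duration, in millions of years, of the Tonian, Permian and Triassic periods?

Duration is start − end for each: (1000 − 720) + (298.9 − 251.902) + (251.902 − 201.4).
That is 280 + 46.998 + 50.502, which totals 377.5 million years.

377.5 million years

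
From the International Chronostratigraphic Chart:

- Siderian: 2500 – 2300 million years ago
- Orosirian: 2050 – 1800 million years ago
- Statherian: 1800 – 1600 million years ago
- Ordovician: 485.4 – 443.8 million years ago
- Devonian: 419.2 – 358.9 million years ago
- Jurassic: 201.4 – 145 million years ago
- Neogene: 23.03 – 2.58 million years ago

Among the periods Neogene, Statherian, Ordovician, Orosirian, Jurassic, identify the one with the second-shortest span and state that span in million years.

Ordovician, 41.6 million years

Durations: Neogene 20.45; Statherian 200; Ordovician 41.6; Orosirian 250; Jurassic 56.4 Myr.
Sorted shortest-first: Neogene (20.45), Ordovician (41.6), Jurassic (56.4), Statherian (200), Orosirian (250).
The second shortest is Ordovician at 41.6 Myr.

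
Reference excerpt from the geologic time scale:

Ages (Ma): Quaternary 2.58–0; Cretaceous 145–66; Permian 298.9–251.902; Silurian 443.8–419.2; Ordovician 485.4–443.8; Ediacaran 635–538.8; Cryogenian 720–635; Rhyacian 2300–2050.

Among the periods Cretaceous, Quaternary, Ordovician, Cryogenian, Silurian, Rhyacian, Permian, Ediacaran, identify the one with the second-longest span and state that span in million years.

Durations: Cretaceous 79; Quaternary 2.58; Ordovician 41.6; Cryogenian 85; Silurian 24.6; Rhyacian 250; Permian 46.998; Ediacaran 96.2 Myr.
Sorted longest-first: Rhyacian (250), Ediacaran (96.2), Cryogenian (85), Cretaceous (79), Permian (46.998), Ordovician (41.6), Silurian (24.6), Quaternary (2.58).
The second longest is Ediacaran at 96.2 Myr.

Ediacaran, 96.2 million years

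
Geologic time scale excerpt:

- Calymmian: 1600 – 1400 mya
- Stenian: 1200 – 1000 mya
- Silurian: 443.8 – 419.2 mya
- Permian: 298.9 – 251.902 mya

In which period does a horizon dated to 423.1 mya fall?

423.1 Ma lies between 443.8 and 419.2 Ma, so it falls in the Silurian.

Silurian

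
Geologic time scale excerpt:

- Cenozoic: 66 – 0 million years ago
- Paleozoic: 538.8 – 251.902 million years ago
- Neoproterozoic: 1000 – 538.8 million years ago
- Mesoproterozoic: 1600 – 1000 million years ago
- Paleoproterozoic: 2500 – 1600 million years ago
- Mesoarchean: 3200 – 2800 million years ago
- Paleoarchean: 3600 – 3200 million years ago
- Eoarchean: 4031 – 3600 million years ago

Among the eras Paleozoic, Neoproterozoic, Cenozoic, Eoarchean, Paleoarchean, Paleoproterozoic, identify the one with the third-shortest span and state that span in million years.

Durations: Paleozoic 286.898; Neoproterozoic 461.2; Cenozoic 66; Eoarchean 431; Paleoarchean 400; Paleoproterozoic 900 Myr.
Sorted shortest-first: Cenozoic (66), Paleozoic (286.898), Paleoarchean (400), Eoarchean (431), Neoproterozoic (461.2), Paleoproterozoic (900).
The third shortest is Paleoarchean at 400 Myr.

Paleoarchean, 400 million years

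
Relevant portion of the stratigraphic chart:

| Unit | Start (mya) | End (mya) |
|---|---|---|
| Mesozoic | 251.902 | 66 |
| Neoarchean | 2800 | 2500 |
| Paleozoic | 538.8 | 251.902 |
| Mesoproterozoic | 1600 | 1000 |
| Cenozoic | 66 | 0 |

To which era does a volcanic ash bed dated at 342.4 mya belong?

Paleozoic

342.4 Ma lies between 538.8 and 251.902 Ma, so it falls in the Paleozoic.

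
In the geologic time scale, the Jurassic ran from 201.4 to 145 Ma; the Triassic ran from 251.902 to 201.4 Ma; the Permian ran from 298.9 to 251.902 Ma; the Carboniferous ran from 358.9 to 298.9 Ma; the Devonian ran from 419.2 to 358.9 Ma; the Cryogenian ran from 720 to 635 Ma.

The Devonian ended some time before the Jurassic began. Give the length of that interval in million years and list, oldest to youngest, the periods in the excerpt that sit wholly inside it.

157.5 million years; Carboniferous, Permian, Triassic

The Devonian closes at 358.9 Ma and the Jurassic opens at 201.4 Ma, so the interval is 358.9 − 201.4 = 157.5 Myr.
A period fits inside if it starts at or after 358.9 Ma and ends at or before 201.4 Ma; oldest first that gives Carboniferous, Permian, Triassic.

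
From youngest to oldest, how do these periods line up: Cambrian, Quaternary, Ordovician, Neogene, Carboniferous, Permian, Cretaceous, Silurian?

Quaternary, then Neogene, then Cretaceous, then Permian, then Carboniferous, then Silurian, then Ordovician, then Cambrian

Era membership (oldest first within each) — Paleozoic: Cambrian, Ordovician, Silurian, Carboniferous, Permian; Mesozoic: Cretaceous; Cenozoic: Neogene, Quaternary. Paleozoic precedes Mesozoic, which precedes Cenozoic. Concatenating the groups in that era order and then reversing gives youngest to oldest.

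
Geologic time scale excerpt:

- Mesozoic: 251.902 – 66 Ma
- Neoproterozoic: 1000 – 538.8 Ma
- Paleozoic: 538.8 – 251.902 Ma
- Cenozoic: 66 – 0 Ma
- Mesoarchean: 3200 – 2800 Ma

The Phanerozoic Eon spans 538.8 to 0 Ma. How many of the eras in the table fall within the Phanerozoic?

3

Eras inside 538.8–0 Ma: Paleozoic, Mesozoic, Cenozoic — 3 in total.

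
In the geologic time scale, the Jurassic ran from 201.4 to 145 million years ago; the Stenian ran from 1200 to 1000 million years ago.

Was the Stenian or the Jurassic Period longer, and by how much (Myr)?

Stenian: 1200 − 1000 = 200 Myr.
Jurassic: 201.4 − 145 = 56.4 Myr.
Difference: 200 − 56.4 = 143.6 Myr, so the Stenian was longer.

Stenian, by 143.6 million years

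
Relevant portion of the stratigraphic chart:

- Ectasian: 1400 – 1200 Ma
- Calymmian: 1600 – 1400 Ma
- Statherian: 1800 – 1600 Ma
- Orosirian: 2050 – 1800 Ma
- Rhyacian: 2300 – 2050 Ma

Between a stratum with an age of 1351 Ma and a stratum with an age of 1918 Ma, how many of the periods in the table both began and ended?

1918 Ma sits inside the Orosirian (2050–1800) and 1351 Ma inside the Ectasian (1400–1200); neither of those is wholly between the two dates.
The listed periods lying completely between them are Statherian, Calymmian — 2 in all.

2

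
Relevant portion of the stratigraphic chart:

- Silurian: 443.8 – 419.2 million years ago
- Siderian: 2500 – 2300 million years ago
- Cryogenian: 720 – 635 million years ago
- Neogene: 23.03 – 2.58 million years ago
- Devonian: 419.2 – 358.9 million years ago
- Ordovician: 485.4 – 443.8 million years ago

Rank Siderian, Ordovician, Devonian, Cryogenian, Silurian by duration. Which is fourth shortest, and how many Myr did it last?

Cryogenian, 85 million years

Start − end for each: Siderian 2500 − 2300 = 200; Ordovician 485.4 − 443.8 = 41.6; Devonian 419.2 − 358.9 = 60.3; Cryogenian 720 − 635 = 85; Silurian 443.8 − 419.2 = 24.6.
Ranking these from shortest: Silurian < Ordovician < Devonian < Cryogenian < Siderian.
Position 4 in that ranking is Cryogenian, which lasted 85 Myr.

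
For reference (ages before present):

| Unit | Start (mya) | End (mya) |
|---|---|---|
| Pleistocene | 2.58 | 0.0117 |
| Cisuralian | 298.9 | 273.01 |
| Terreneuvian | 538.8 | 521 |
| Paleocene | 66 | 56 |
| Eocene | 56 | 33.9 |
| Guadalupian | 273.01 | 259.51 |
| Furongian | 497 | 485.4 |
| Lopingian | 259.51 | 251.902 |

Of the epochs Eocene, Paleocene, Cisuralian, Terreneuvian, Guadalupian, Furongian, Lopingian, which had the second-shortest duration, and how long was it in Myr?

Paleocene, 10 million years

Durations: Eocene 22.1; Paleocene 10; Cisuralian 25.89; Terreneuvian 17.8; Guadalupian 13.5; Furongian 11.6; Lopingian 7.608 Myr.
Sorted shortest-first: Lopingian (7.608), Paleocene (10), Furongian (11.6), Guadalupian (13.5), Terreneuvian (17.8), Eocene (22.1), Cisuralian (25.89).
The second shortest is Paleocene at 10 Myr.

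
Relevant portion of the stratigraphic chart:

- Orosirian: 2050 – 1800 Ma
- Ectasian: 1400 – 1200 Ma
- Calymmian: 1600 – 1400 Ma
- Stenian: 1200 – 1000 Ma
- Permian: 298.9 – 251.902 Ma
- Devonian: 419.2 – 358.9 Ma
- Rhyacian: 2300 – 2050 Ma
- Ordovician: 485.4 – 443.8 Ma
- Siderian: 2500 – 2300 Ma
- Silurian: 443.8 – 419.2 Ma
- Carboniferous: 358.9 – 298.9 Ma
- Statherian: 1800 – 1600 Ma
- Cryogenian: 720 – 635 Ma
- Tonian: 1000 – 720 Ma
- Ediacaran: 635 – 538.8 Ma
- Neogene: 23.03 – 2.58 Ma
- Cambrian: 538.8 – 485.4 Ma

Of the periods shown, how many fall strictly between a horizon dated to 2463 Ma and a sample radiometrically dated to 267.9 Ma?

14

2463 Ma sits inside the Siderian (2500–2300) and 267.9 Ma inside the Permian (298.9–251.902); neither of those is wholly between the two dates.
The listed periods lying completely between them are Rhyacian, Orosirian, Statherian, Calymmian, Ectasian, Stenian, Tonian, Cryogenian, Ediacaran, Cambrian, Ordovician, Silurian, Devonian, Carboniferous — 14 in all.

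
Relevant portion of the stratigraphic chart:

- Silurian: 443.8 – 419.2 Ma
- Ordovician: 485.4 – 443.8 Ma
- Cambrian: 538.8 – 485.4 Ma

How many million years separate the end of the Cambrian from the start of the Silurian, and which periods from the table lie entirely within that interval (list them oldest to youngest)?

End of Cambrian = 485.4 Ma; start of Silurian = 443.8 Ma.
Gap = 485.4 − 443.8 = 41.6 Myr.
Periods wholly inside 485.4–443.8 Ma: Ordovician (485.4–443.8).

41.6 million years; Ordovician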